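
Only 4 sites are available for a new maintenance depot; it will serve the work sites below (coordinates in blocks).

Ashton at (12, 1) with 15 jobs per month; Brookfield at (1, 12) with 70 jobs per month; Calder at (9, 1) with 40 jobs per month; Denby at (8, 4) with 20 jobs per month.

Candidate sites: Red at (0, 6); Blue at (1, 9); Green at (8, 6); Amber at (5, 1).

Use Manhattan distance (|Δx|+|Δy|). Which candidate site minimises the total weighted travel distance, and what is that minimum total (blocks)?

Green, total 1325 blocks

Total weighted distance at each candidate:
  Red (0, 6): total = 1505
  Blue (1, 9): total = 1375
  Green (8, 6): total = 1325
  Amber (5, 1): total = 1435
Minimum is at Green with total 1325 blocks.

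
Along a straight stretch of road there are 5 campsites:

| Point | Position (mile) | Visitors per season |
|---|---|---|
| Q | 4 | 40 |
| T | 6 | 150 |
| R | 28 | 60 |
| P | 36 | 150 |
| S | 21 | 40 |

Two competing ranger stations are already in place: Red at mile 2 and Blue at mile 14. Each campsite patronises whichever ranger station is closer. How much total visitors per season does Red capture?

190

The indifferent point is the midpoint (2+14)/2 = 8; campsites left of it (closer to Red at 2) go to Red, those right go to Blue.
  Q at 4 (w=40) → Red
  T at 6 (w=150) → Red
  S at 21 (w=40) → Blue
  R at 28 (w=60) → Blue
  P at 36 (w=150) → Blue
Red captures 190; Blue captures 250.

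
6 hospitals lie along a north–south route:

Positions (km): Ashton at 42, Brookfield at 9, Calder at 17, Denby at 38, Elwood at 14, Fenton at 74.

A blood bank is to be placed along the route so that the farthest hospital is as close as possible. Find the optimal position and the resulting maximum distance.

location 41.5, max distance 32.5

The 1-center on a line is the midpoint of the two extreme points: leftmost at 9, rightmost at 74.
Optimal location = (9 + 74)/2 = 41.5; maximum distance = (74 − 9)/2 = 32.5.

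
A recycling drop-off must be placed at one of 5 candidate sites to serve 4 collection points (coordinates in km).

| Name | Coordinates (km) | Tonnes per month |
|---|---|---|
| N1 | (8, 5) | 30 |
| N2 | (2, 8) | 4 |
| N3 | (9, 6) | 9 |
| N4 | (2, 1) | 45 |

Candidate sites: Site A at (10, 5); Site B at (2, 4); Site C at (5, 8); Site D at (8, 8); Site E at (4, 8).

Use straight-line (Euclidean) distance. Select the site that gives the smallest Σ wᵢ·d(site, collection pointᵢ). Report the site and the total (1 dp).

Site B, total 399.0 km

Total weighted distance at each candidate:
  Site A (10, 5): total = 509.4
  Site B (2, 4): total = 399.0
  Site C (5, 8): total = 522.2
  Site D (8, 8): total = 549.0
  Site E (4, 8): total = 534.1
Minimum is at Site B with total 399.0 km.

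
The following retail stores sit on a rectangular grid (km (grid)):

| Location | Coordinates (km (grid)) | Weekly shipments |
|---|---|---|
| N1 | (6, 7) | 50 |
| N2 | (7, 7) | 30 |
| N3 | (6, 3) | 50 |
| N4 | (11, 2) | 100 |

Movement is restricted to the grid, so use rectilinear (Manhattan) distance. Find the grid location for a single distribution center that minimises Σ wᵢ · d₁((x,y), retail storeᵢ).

(7, 3)

Manhattan distance separates: Σwᵢ(|x−xᵢ|+|y−yᵢ|) = Σwᵢ|x−xᵢ| + Σwᵢ|y−yᵢ|, so x and y are optimised independently as 1-D weighted medians.
Total weight W = 230; half = 115.
x-coordinate, sorted with cumulative weight:
  x=6 (N1, w=50) cum 50
  x=6 (N3, w=50) cum 100
  x=7 (N2, w=30) cum 130  ← median
  x=11 (N4, w=100) cum 230
⇒ x* = 7
y-coordinate, sorted with cumulative weight:
  y=2 (N4, w=100) cum 100
  y=3 (N3, w=50) cum 150  ← median
  y=7 (N1, w=50) cum 200
  y=7 (N2, w=30) cum 230
⇒ y* = 3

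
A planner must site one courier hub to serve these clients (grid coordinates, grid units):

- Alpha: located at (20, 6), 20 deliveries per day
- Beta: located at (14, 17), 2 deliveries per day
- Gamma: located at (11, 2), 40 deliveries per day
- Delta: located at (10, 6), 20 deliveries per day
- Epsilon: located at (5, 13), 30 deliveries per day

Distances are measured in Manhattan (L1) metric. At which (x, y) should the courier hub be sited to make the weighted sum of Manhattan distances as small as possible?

(11, 6)

Manhattan distance separates: Σwᵢ(|x−xᵢ|+|y−yᵢ|) = Σwᵢ|x−xᵢ| + Σwᵢ|y−yᵢ|, so x and y are optimised independently as 1-D weighted medians.
Total weight W = 112; half = 56.
x-coordinate, sorted with cumulative weight:
  x=5 (Epsilon, w=30) cum 30
  x=10 (Delta, w=20) cum 50
  x=11 (Gamma, w=40) cum 90  ← median
  x=14 (Beta, w=2) cum 92
  x=20 (Alpha, w=20) cum 112
⇒ x* = 11
y-coordinate, sorted with cumulative weight:
  y=2 (Gamma, w=40) cum 40
  y=6 (Alpha, w=20) cum 60  ← median
  y=6 (Delta, w=20) cum 80
  y=13 (Epsilon, w=30) cum 110
  y=17 (Beta, w=2) cum 112
⇒ y* = 6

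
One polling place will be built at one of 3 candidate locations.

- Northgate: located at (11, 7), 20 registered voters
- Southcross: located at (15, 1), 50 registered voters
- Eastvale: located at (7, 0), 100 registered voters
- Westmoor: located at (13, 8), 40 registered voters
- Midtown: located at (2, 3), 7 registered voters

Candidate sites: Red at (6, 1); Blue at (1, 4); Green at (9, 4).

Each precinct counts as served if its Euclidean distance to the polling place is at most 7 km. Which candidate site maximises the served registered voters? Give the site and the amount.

Coverage radius r = 7 km; a point is covered iff (Δx)²+(Δy)² ≤ 7² = 49.
  Red (6, 1): covers {Eastvale, Midtown} → 107
  Blue (1, 4): covers {Midtown} → 7
  Green (9, 4): covers {Northgate, Southcross, Eastvale, Westmoor} → 210
Maximum coverage at Green: 210 registered voters.

Green, covering 210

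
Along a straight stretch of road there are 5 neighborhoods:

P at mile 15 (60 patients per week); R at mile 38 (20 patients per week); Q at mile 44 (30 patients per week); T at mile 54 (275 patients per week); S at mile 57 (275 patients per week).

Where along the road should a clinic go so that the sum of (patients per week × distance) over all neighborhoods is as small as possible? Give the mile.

x = 54

For a sum of weighted absolute distances on a line, the optimum is the weighted median (not the mean). Total weight W = 660; half-weight = 330.
Sort by position and accumulate weight:
  mile 15 (P, w=60) → cum 60
  mile 38 (R, w=20) → cum 80
  mile 44 (Q, w=30) → cum 110
  mile 54 (T, w=275) → cum 385  ≥ 330 → median here
  mile 57 (S, w=275) → cum 660
Optimal location: mile 54.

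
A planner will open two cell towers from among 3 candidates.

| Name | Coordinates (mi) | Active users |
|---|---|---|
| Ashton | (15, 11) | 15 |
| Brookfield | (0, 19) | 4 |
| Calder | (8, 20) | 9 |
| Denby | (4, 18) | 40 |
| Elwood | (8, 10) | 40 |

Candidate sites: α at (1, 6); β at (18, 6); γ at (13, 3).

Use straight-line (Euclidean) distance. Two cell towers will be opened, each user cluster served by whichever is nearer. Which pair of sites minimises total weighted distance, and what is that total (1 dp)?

Evaluate every pair (each demand assigned to the nearer of the two):
  {α, β}: total = 1097.8
  {α, γ}: total = 1134.0
  {β, γ}: total = 1368.6
Best pair: {α, β} with total 1097.8.

{α, β}, total 1097.8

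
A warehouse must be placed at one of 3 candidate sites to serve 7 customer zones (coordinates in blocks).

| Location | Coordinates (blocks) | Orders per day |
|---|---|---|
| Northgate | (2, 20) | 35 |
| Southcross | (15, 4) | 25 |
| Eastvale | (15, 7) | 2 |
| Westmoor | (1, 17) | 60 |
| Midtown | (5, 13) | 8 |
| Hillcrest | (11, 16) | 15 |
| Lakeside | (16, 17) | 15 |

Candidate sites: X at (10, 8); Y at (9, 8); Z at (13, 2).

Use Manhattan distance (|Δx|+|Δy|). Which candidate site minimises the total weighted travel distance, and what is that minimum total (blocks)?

Y, total 2411 blocks

Total weighted distance at each candidate:
  X (10, 8): total = 2457
  Y (9, 8): total = 2411
  Z (13, 2): total = 3411
Minimum is at Y with total 2411 blocks.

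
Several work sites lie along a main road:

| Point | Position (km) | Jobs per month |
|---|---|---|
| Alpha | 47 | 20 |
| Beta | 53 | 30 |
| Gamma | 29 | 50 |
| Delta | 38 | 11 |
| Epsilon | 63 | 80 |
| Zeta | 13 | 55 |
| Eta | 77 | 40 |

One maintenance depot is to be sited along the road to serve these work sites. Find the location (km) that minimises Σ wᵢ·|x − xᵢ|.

For a sum of weighted absolute distances on a line, the optimum is the weighted median (not the mean). Total weight W = 286; half-weight = 143.
Sort by position and accumulate weight:
  km 13 (Zeta, w=55) → cum 55
  km 29 (Gamma, w=50) → cum 105
  km 38 (Delta, w=11) → cum 116
  km 47 (Alpha, w=20) → cum 136
  km 53 (Beta, w=30) → cum 166  ≥ 143 → median here
  km 63 (Epsilon, w=80) → cum 246
  km 77 (Eta, w=40) → cum 286
Optimal location: km 53.

x = 53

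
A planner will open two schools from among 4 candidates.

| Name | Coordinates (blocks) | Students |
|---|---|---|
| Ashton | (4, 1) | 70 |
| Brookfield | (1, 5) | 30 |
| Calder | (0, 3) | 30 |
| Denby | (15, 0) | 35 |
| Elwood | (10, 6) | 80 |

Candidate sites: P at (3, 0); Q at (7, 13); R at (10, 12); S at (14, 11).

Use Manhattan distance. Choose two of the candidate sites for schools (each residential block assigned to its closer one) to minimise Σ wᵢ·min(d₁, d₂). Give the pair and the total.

Evaluate every pair (each demand assigned to the nearer of the two):
  {P, R}: total = 1430
  {P, S}: total = 1670
  {P, Q}: total = 1750
  {Q, R}: total = 3055
  {Q, S}: total = 3120
  {R, S}: total = 3140
Best pair: {P, R} with total 1430.

{P, R}, total 1430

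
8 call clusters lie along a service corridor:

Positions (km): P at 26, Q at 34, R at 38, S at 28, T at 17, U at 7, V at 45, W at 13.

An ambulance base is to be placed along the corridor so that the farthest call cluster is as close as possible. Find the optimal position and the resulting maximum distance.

location 26, max distance 19

The 1-center on a line is the midpoint of the two extreme points: leftmost at 7, rightmost at 45.
Optimal location = (7 + 45)/2 = 26; maximum distance = (45 − 7)/2 = 19.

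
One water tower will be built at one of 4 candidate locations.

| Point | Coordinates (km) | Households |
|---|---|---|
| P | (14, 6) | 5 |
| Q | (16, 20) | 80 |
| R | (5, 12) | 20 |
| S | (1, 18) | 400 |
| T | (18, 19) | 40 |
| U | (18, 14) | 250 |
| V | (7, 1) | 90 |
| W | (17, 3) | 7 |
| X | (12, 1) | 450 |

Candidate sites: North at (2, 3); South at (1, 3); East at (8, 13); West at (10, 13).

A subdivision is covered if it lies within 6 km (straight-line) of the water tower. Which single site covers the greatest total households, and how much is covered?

North, covering 90

Coverage radius r = 6 km; a point is covered iff (Δx)²+(Δy)² ≤ 6² = 36.
  North (2, 3): covers {V} → 90
  South (1, 3): covers {none} → 0
  East (8, 13): covers {R} → 20
  West (10, 13): covers {R} → 20
Maximum coverage at North: 90 households.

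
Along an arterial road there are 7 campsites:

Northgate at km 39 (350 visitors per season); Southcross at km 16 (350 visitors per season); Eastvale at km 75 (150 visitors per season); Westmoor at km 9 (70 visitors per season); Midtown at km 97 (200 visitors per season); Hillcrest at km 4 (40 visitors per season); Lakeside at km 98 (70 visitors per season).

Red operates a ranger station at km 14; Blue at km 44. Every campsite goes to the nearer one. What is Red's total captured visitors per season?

The indifferent point is the midpoint (14+44)/2 = 29; campsites left of it (closer to Red at 14) go to Red, those right go to Blue.
  Hillcrest at 4 (w=40) → Red
  Westmoor at 9 (w=70) → Red
  Southcross at 16 (w=350) → Red
  Northgate at 39 (w=350) → Blue
  Eastvale at 75 (w=150) → Blue
  Midtown at 97 (w=200) → Blue
  Lakeside at 98 (w=70) → Blue
Red captures 460; Blue captures 770.

460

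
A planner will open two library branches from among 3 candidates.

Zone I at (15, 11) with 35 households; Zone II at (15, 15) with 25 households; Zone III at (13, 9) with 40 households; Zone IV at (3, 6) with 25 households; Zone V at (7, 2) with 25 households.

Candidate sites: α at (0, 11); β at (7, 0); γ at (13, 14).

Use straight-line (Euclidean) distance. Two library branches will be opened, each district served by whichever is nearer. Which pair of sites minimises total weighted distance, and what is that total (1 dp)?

{β, γ}, total 612.4

Evaluate every pair (each demand assigned to the nearer of the two):
  {β, γ}: total = 612.4
  {α, γ}: total = 812.9
  {α, β}: total = 1492.6
Best pair: {β, γ} with total 612.4.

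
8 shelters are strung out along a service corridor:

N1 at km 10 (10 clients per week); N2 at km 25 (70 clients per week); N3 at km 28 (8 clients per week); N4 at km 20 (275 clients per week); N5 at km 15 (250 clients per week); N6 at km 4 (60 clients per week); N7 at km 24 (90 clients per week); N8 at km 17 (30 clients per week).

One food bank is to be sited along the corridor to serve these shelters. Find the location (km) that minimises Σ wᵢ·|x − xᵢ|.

x = 20

For a sum of weighted absolute distances on a line, the optimum is the weighted median (not the mean). Total weight W = 793; half-weight = 396.5.
Sort by position and accumulate weight:
  km 4 (N6, w=60) → cum 60
  km 10 (N1, w=10) → cum 70
  km 15 (N5, w=250) → cum 320
  km 17 (N8, w=30) → cum 350
  km 20 (N4, w=275) → cum 625  ≥ 396.5 → median here
  km 24 (N7, w=90) → cum 715
  km 25 (N2, w=70) → cum 785
  km 28 (N3, w=8) → cum 793
Optimal location: km 20.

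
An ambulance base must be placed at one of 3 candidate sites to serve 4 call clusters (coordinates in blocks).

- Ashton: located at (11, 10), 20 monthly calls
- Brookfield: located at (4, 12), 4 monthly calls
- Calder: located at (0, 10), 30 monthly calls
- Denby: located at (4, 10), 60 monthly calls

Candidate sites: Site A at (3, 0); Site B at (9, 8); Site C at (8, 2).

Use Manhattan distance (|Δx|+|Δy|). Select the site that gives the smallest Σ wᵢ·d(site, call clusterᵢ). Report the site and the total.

Site B, total 866 blocks

Total weighted distance at each candidate:
  Site A (3, 0): total = 1462
  Site B (9, 8): total = 866
  Site C (8, 2): total = 1476
Minimum is at Site B with total 866 blocks.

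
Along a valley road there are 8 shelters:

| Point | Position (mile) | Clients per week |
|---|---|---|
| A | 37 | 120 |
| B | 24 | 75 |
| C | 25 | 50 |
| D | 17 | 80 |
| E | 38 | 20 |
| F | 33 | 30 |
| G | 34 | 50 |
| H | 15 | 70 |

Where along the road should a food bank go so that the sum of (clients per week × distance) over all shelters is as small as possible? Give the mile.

x = 25

For a sum of weighted absolute distances on a line, the optimum is the weighted median (not the mean). Total weight W = 495; half-weight = 247.5.
Sort by position and accumulate weight:
  mile 15 (H, w=70) → cum 70
  mile 17 (D, w=80) → cum 150
  mile 24 (B, w=75) → cum 225
  mile 25 (C, w=50) → cum 275  ≥ 247.5 → median here
  mile 33 (F, w=30) → cum 305
  mile 34 (G, w=50) → cum 355
  mile 37 (A, w=120) → cum 475
  mile 38 (E, w=20) → cum 495
Optimal location: mile 25.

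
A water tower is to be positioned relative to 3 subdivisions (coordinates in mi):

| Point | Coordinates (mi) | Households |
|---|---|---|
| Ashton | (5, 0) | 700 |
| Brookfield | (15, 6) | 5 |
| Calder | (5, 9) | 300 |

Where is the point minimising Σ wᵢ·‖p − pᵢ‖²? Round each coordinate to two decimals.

(5.05, 2.72)

The minimiser of Σwᵢ‖p−pᵢ‖² is the weighted centroid p* = (Σwᵢpᵢ)/(Σwᵢ).
Σwᵢ = 1005.
Σwᵢxᵢ = 700·5 + 5·15 + 300·5 = 5075.
Σwᵢyᵢ = 700·0 + 5·6 + 300·9 = 2730.
x* = 5075/1005 = 5.05, y* = 2730/1005 = 2.72.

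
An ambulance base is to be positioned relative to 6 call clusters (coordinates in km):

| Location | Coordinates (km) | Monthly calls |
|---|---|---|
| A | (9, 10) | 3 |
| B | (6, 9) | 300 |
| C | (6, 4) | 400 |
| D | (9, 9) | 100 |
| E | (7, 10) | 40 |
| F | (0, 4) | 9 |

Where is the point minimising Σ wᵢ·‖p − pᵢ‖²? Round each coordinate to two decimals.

(6.35, 6.65)

The minimiser of Σwᵢ‖p−pᵢ‖² is the weighted centroid p* = (Σwᵢpᵢ)/(Σwᵢ).
Σwᵢ = 852.
Σwᵢxᵢ = 3·9 + 300·6 + 400·6 + 100·9 + 40·7 + 9·0 = 5407.
Σwᵢyᵢ = 3·10 + 300·9 + 400·4 + 100·9 + 40·10 + 9·4 = 5666.
x* = 5407/852 = 6.35, y* = 5666/852 = 6.65.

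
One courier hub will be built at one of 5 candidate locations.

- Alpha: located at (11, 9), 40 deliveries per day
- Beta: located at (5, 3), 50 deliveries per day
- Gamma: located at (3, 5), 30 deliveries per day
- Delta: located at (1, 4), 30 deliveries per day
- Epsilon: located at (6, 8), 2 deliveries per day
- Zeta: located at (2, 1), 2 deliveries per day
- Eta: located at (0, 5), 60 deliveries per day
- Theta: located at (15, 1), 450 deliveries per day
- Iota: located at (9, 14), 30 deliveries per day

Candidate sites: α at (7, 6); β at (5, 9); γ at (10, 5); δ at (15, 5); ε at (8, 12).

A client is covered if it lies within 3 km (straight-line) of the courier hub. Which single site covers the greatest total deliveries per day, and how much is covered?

ε, covering 30

Coverage radius r = 3 km; a point is covered iff (Δx)²+(Δy)² ≤ 3² = 9.
  α (7, 6): covers {Epsilon} → 2
  β (5, 9): covers {Epsilon} → 2
  γ (10, 5): covers {none} → 0
  δ (15, 5): covers {none} → 0
  ε (8, 12): covers {Iota} → 30
Maximum coverage at ε: 30 deliveries per day.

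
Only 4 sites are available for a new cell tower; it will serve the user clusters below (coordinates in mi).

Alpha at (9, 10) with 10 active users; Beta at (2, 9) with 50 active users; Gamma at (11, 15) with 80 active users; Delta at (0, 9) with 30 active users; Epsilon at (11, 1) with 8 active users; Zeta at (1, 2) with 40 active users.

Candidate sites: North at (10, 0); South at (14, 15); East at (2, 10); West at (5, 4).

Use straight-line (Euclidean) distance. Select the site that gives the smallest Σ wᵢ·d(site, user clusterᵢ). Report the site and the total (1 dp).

East, total 1435.0 mi

Total weighted distance at each candidate:
  North (10, 0): total = 2688.9
  South (14, 15): total = 2288.4
  East (2, 10): total = 1435.0
  West (5, 4): total = 1810.7
Minimum is at East with total 1435.0 mi.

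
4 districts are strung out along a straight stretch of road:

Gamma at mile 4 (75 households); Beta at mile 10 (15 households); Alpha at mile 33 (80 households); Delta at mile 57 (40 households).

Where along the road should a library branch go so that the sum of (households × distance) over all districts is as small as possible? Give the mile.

For a sum of weighted absolute distances on a line, the optimum is the weighted median (not the mean). Total weight W = 210; half-weight = 105.
Sort by position and accumulate weight:
  mile 4 (Gamma, w=75) → cum 75
  mile 10 (Beta, w=15) → cum 90
  mile 33 (Alpha, w=80) → cum 170  ≥ 105 → median here
  mile 57 (Delta, w=40) → cum 210
Optimal location: mile 33.

x = 33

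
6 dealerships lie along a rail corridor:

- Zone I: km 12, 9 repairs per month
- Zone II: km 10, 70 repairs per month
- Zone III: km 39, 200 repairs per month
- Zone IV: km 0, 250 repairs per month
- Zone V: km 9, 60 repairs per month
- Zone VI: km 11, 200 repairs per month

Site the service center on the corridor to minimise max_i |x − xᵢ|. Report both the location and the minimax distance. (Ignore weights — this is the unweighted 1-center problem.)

The 1-center on a line is the midpoint of the two extreme points: leftmost at 0, rightmost at 39.
Optimal location = (0 + 39)/2 = 19.5; maximum distance = (39 − 0)/2 = 19.5.

location 19.5, max distance 19.5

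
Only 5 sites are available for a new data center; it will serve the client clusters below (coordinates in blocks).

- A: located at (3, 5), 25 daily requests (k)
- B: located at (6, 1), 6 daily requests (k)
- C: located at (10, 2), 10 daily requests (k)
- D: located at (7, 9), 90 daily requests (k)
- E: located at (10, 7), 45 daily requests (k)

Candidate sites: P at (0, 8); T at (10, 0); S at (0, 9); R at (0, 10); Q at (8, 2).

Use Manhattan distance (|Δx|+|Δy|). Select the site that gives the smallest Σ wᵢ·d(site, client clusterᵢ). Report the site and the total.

Total weighted distance at each candidate:
  P (0, 8): total = 1603
  T (10, 0): total = 1745
  S (0, 9): total = 1599
  R (0, 10): total = 1775
  Q (8, 2): total = 1273
Minimum is at Q with total 1273 blocks.

Q, total 1273 blocks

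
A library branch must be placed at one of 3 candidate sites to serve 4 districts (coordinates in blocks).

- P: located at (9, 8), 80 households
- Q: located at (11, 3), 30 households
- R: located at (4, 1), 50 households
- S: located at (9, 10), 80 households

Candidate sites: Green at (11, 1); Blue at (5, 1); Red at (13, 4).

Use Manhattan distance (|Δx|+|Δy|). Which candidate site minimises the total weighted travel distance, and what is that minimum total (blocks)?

Green, total 2010 blocks

Total weighted distance at each candidate:
  Green (11, 1): total = 2010
  Blue (5, 1): total = 2210
  Red (13, 4): total = 2130
Minimum is at Green with total 2010 blocks.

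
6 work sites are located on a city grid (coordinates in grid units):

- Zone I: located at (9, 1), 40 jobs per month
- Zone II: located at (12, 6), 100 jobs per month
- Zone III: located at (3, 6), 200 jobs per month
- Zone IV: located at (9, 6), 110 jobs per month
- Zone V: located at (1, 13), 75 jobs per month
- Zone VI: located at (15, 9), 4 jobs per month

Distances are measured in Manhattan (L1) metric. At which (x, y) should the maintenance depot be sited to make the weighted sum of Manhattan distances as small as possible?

Manhattan distance separates: Σwᵢ(|x−xᵢ|+|y−yᵢ|) = Σwᵢ|x−xᵢ| + Σwᵢ|y−yᵢ|, so x and y are optimised independently as 1-D weighted medians.
Total weight W = 529; half = 264.5.
x-coordinate, sorted with cumulative weight:
  x=1 (Zone V, w=75) cum 75
  x=3 (Zone III, w=200) cum 275  ← median
  x=9 (Zone I, w=40) cum 315
  x=9 (Zone IV, w=110) cum 425
  x=12 (Zone II, w=100) cum 525
  x=15 (Zone VI, w=4) cum 529
⇒ x* = 3
y-coordinate, sorted with cumulative weight:
  y=1 (Zone I, w=40) cum 40
  y=6 (Zone II, w=100) cum 140
  y=6 (Zone III, w=200) cum 340  ← median
  y=6 (Zone IV, w=110) cum 450
  y=9 (Zone VI, w=4) cum 454
  y=13 (Zone V, w=75) cum 529
⇒ y* = 6

(3, 6)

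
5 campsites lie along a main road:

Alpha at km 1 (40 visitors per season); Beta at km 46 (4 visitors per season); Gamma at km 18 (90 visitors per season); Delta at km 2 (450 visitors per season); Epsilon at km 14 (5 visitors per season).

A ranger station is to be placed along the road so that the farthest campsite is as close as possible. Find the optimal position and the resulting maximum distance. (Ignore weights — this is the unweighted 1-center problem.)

location 23.5, max distance 22.5

The 1-center on a line is the midpoint of the two extreme points: leftmost at 1, rightmost at 46.
Optimal location = (1 + 46)/2 = 23.5; maximum distance = (46 − 1)/2 = 22.5.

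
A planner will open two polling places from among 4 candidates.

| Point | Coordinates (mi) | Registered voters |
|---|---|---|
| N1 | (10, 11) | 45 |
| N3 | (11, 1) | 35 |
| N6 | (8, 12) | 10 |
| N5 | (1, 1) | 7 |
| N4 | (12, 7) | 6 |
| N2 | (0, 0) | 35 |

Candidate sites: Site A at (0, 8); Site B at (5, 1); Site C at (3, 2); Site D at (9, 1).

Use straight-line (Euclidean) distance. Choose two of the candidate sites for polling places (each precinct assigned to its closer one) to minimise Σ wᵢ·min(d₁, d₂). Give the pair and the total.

{Site C, Site D}, total 814.8

Evaluate every pair (each demand assigned to the nearer of the two):
  {Site C, Site D}: total = 814.8
  {Site B, Site D}: total = 879.4
  {Site A, Site D}: total = 981.4
  {Site B, Site C}: total = 1022.1
  {Site A, Site B}: total = 1031.0
  {Site A, Site C}: total = 1045.1
Best pair: {Site C, Site D} with total 814.8.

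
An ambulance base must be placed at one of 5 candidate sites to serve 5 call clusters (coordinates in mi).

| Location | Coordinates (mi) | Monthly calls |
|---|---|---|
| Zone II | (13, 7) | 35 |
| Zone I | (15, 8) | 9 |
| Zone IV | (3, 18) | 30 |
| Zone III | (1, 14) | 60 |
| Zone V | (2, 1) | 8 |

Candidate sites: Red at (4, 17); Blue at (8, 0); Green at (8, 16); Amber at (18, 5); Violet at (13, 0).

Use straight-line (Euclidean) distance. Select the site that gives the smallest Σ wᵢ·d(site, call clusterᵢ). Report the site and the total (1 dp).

Red, total 1024.8 mi

Total weighted distance at each candidate:
  Red (4, 17): total = 1024.8
  Blue (8, 0): total = 1945.0
  Green (8, 16): total = 1183.6
  Amber (18, 5): total = 2108.2
  Violet (13, 0): total = 2131.7
Minimum is at Red with total 1024.8 mi.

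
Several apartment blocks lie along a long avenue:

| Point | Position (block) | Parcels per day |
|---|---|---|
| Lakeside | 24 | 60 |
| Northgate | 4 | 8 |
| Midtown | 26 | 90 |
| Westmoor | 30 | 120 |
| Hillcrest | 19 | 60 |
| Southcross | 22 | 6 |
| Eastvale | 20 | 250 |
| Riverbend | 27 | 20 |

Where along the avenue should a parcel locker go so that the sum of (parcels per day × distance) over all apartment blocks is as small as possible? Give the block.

x = 20

For a sum of weighted absolute distances on a line, the optimum is the weighted median (not the mean). Total weight W = 614; half-weight = 307.
Sort by position and accumulate weight:
  block 4 (Northgate, w=8) → cum 8
  block 19 (Hillcrest, w=60) → cum 68
  block 20 (Eastvale, w=250) → cum 318  ≥ 307 → median here
  block 22 (Southcross, w=6) → cum 324
  block 24 (Lakeside, w=60) → cum 384
  block 26 (Midtown, w=90) → cum 474
  block 27 (Riverbend, w=20) → cum 494
  block 30 (Westmoor, w=120) → cum 614
Optimal location: block 20.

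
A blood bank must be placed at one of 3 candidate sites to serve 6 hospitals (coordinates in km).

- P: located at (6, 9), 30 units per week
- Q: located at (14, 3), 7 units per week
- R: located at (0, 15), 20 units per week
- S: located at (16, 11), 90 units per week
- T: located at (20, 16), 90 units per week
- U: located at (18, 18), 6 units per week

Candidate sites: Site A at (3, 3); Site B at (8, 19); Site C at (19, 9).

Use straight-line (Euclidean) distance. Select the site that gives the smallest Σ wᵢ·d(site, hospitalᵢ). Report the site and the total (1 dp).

Total weighted distance at each candidate:
  Site A (3, 3): total = 3952.8
  Site B (8, 19): total = 2796.2
  Site C (19, 9): total = 1858.4
Minimum is at Site C with total 1858.4 km.

Site C, total 1858.4 km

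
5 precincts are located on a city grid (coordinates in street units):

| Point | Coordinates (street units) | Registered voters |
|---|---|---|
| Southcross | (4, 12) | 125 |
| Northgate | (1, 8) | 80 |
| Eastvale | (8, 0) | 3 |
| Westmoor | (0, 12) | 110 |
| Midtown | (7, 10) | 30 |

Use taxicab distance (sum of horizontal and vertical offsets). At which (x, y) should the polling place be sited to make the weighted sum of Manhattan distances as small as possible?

Manhattan distance separates: Σwᵢ(|x−xᵢ|+|y−yᵢ|) = Σwᵢ|x−xᵢ| + Σwᵢ|y−yᵢ|, so x and y are optimised independently as 1-D weighted medians.
Total weight W = 348; half = 174.
x-coordinate, sorted with cumulative weight:
  x=0 (Westmoor, w=110) cum 110
  x=1 (Northgate, w=80) cum 190  ← median
  x=4 (Southcross, w=125) cum 315
  x=7 (Midtown, w=30) cum 345
  x=8 (Eastvale, w=3) cum 348
⇒ x* = 1
y-coordinate, sorted with cumulative weight:
  y=0 (Eastvale, w=3) cum 3
  y=8 (Northgate, w=80) cum 83
  y=10 (Midtown, w=30) cum 113
  y=12 (Southcross, w=125) cum 238  ← median
  y=12 (Westmoor, w=110) cum 348
⇒ y* = 12

(1, 12)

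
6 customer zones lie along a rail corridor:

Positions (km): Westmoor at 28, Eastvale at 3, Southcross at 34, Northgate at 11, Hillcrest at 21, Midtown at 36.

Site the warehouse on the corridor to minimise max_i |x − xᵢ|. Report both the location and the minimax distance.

location 19.5, max distance 16.5

The 1-center on a line is the midpoint of the two extreme points: leftmost at 3, rightmost at 36.
Optimal location = (3 + 36)/2 = 19.5; maximum distance = (36 − 3)/2 = 16.5.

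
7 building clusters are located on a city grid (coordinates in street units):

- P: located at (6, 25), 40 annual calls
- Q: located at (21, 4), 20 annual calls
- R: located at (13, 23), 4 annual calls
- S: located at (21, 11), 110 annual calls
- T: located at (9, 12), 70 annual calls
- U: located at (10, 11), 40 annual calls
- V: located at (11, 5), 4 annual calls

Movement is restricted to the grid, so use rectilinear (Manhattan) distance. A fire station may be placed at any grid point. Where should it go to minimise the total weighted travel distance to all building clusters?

(10, 11)

Manhattan distance separates: Σwᵢ(|x−xᵢ|+|y−yᵢ|) = Σwᵢ|x−xᵢ| + Σwᵢ|y−yᵢ|, so x and y are optimised independently as 1-D weighted medians.
Total weight W = 288; half = 144.
x-coordinate, sorted with cumulative weight:
  x=6 (P, w=40) cum 40
  x=9 (T, w=70) cum 110
  x=10 (U, w=40) cum 150  ← median
  x=11 (V, w=4) cum 154
  x=13 (R, w=4) cum 158
  x=21 (Q, w=20) cum 178
  x=21 (S, w=110) cum 288
⇒ x* = 10
y-coordinate, sorted with cumulative weight:
  y=4 (Q, w=20) cum 20
  y=5 (V, w=4) cum 24
  y=11 (S, w=110) cum 134
  y=11 (U, w=40) cum 174  ← median
  y=12 (T, w=70) cum 244
  y=23 (R, w=4) cum 248
  y=25 (P, w=40) cum 288
⇒ y* = 11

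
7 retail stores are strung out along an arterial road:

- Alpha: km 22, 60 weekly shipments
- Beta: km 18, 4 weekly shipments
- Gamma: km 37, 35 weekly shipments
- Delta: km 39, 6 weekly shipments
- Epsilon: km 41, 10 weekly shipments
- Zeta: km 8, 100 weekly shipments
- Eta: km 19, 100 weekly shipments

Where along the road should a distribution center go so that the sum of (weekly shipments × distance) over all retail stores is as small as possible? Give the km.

For a sum of weighted absolute distances on a line, the optimum is the weighted median (not the mean). Total weight W = 315; half-weight = 157.5.
Sort by position and accumulate weight:
  km 8 (Zeta, w=100) → cum 100
  km 18 (Beta, w=4) → cum 104
  km 19 (Eta, w=100) → cum 204  ≥ 157.5 → median here
  km 22 (Alpha, w=60) → cum 264
  km 37 (Gamma, w=35) → cum 299
  km 39 (Delta, w=6) → cum 305
  km 41 (Epsilon, w=10) → cum 315
Optimal location: km 19.

x = 19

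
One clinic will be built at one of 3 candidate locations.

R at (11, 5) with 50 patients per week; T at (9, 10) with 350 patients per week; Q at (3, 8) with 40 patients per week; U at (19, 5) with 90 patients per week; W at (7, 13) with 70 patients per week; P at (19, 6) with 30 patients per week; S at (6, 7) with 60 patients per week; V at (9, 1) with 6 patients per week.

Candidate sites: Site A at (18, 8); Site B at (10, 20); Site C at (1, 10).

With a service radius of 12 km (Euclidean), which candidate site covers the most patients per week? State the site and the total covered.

Coverage radius r = 12 km; a point is covered iff (Δx)²+(Δy)² ≤ 12² = 144.
  Site A (18, 8): covers {R, T, U, P, V} → 526
  Site B (10, 20): covers {T, W} → 420
  Site C (1, 10): covers {R, T, Q, W, S} → 570
Maximum coverage at Site C: 570 patients per week.

Site C, covering 570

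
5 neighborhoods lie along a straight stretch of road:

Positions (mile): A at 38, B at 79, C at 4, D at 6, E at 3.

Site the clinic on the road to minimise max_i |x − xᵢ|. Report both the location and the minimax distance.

The 1-center on a line is the midpoint of the two extreme points: leftmost at 3, rightmost at 79.
Optimal location = (3 + 79)/2 = 41; maximum distance = (79 − 3)/2 = 38.

location 41, max distance 38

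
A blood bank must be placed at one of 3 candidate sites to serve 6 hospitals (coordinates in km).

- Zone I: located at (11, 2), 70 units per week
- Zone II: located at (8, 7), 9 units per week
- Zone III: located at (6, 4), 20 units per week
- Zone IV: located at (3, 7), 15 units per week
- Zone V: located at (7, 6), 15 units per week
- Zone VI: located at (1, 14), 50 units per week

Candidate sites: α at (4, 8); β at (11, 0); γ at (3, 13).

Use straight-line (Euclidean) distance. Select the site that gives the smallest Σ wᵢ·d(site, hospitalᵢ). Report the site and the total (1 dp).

Total weighted distance at each candidate:
  α (4, 8): total = 1182.6
  β (11, 0): total = 1464.5
  γ (3, 13): total = 1534.9
Minimum is at α with total 1182.6 km.

α, total 1182.6 km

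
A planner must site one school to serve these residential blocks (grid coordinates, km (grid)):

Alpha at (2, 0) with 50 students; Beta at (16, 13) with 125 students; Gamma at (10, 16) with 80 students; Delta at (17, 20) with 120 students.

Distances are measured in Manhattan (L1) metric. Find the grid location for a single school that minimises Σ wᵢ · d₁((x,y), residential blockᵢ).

Manhattan distance separates: Σwᵢ(|x−xᵢ|+|y−yᵢ|) = Σwᵢ|x−xᵢ| + Σwᵢ|y−yᵢ|, so x and y are optimised independently as 1-D weighted medians.
Total weight W = 375; half = 187.5.
x-coordinate, sorted with cumulative weight:
  x=2 (Alpha, w=50) cum 50
  x=10 (Gamma, w=80) cum 130
  x=16 (Beta, w=125) cum 255  ← median
  x=17 (Delta, w=120) cum 375
⇒ x* = 16
y-coordinate, sorted with cumulative weight:
  y=0 (Alpha, w=50) cum 50
  y=13 (Beta, w=125) cum 175
  y=16 (Gamma, w=80) cum 255  ← median
  y=20 (Delta, w=120) cum 375
⇒ y* = 16

(16, 16)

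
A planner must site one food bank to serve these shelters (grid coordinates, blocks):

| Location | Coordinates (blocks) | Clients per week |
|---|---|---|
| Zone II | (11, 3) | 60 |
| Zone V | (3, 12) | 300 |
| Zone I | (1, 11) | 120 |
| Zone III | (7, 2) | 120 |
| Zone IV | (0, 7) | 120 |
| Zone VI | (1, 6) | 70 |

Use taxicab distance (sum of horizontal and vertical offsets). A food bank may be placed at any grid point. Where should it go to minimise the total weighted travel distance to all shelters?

(3, 11)

Manhattan distance separates: Σwᵢ(|x−xᵢ|+|y−yᵢ|) = Σwᵢ|x−xᵢ| + Σwᵢ|y−yᵢ|, so x and y are optimised independently as 1-D weighted medians.
Total weight W = 790; half = 395.
x-coordinate, sorted with cumulative weight:
  x=0 (Zone IV, w=120) cum 120
  x=1 (Zone I, w=120) cum 240
  x=1 (Zone VI, w=70) cum 310
  x=3 (Zone V, w=300) cum 610  ← median
  x=7 (Zone III, w=120) cum 730
  x=11 (Zone II, w=60) cum 790
⇒ x* = 3
y-coordinate, sorted with cumulative weight:
  y=2 (Zone III, w=120) cum 120
  y=3 (Zone II, w=60) cum 180
  y=6 (Zone VI, w=70) cum 250
  y=7 (Zone IV, w=120) cum 370
  y=11 (Zone I, w=120) cum 490  ← median
  y=12 (Zone V, w=300) cum 790
⇒ y* = 11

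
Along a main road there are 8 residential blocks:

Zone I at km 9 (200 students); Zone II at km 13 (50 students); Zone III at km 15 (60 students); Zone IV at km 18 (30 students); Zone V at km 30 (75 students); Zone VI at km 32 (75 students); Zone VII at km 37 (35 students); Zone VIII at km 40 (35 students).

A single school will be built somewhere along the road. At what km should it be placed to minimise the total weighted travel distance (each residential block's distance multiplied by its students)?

For a sum of weighted absolute distances on a line, the optimum is the weighted median (not the mean). Total weight W = 560; half-weight = 280.
Sort by position and accumulate weight:
  km 9 (Zone I, w=200) → cum 200
  km 13 (Zone II, w=50) → cum 250
  km 15 (Zone III, w=60) → cum 310  ≥ 280 → median here
  km 18 (Zone IV, w=30) → cum 340
  km 30 (Zone V, w=75) → cum 415
  km 32 (Zone VI, w=75) → cum 490
  km 37 (Zone VII, w=35) → cum 525
  km 40 (Zone VIII, w=35) → cum 560
Optimal location: km 15.

x = 15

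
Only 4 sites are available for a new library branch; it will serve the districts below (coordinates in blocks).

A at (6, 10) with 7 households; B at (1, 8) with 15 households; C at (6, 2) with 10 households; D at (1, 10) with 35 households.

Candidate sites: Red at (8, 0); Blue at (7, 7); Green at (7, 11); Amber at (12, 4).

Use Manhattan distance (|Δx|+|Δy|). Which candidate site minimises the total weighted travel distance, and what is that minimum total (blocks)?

Total weighted distance at each candidate:
  Red (8, 0): total = 944
  Blue (7, 7): total = 508
  Green (7, 11): total = 494
  Amber (12, 4): total = 984
Minimum is at Green with total 494 blocks.

Green, total 494 blocks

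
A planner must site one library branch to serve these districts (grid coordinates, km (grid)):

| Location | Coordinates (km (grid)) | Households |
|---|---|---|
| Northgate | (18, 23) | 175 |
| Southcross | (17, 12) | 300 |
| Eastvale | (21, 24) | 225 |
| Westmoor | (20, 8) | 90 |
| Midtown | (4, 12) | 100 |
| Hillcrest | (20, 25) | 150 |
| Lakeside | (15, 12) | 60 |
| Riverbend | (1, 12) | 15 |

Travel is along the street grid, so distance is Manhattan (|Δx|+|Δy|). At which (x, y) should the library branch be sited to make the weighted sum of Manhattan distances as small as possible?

Manhattan distance separates: Σwᵢ(|x−xᵢ|+|y−yᵢ|) = Σwᵢ|x−xᵢ| + Σwᵢ|y−yᵢ|, so x and y are optimised independently as 1-D weighted medians.
Total weight W = 1115; half = 557.5.
x-coordinate, sorted with cumulative weight:
  x=1 (Riverbend, w=15) cum 15
  x=4 (Midtown, w=100) cum 115
  x=15 (Lakeside, w=60) cum 175
  x=17 (Southcross, w=300) cum 475
  x=18 (Northgate, w=175) cum 650  ← median
  x=20 (Westmoor, w=90) cum 740
  x=20 (Hillcrest, w=150) cum 890
  x=21 (Eastvale, w=225) cum 1115
⇒ x* = 18
y-coordinate, sorted with cumulative weight:
  y=8 (Westmoor, w=90) cum 90
  y=12 (Southcross, w=300) cum 390
  y=12 (Midtown, w=100) cum 490
  y=12 (Lakeside, w=60) cum 550
  y=12 (Riverbend, w=15) cum 565  ← median
  y=23 (Northgate, w=175) cum 740
  y=24 (Eastvale, w=225) cum 965
  y=25 (Hillcrest, w=150) cum 1115
⇒ y* = 12

(18, 12)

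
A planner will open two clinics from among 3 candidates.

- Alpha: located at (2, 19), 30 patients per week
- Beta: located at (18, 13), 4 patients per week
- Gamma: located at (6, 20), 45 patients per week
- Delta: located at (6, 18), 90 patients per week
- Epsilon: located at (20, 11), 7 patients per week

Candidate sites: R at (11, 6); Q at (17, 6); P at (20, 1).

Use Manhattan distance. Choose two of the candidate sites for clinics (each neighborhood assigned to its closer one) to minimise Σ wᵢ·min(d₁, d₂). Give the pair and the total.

Evaluate every pair (each demand assigned to the nearer of the two):
  {R, Q}: total = 3133
  {R, P}: total = 3171
  {Q, P}: total = 4123
Best pair: {R, Q} with total 3133.

{R, Q}, total 3133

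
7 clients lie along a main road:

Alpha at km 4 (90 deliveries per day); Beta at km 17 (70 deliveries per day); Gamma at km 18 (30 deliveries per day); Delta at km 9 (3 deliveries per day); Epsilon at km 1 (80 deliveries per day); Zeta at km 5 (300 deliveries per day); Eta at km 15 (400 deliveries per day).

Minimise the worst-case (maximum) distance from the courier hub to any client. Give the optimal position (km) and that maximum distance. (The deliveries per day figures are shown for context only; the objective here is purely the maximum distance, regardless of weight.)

location 9.5, max distance 8.5

The 1-center on a line is the midpoint of the two extreme points: leftmost at 1, rightmost at 18.
Optimal location = (1 + 18)/2 = 9.5; maximum distance = (18 − 1)/2 = 8.5.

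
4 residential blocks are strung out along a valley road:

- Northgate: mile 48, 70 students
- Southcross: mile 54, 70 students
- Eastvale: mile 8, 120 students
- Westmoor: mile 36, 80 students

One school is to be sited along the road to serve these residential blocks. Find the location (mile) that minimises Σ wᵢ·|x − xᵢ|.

For a sum of weighted absolute distances on a line, the optimum is the weighted median (not the mean). Total weight W = 340; half-weight = 170.
Sort by position and accumulate weight:
  mile 8 (Eastvale, w=120) → cum 120
  mile 36 (Westmoor, w=80) → cum 200  ≥ 170 → median here
  mile 48 (Northgate, w=70) → cum 270
  mile 54 (Southcross, w=70) → cum 340
Optimal location: mile 36.

x = 36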